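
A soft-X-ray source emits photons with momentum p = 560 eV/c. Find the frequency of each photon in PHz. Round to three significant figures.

135 PHz

First convert: p = 560 eV/c = 2.9928e-25 kg·m/s.
Apply f = pc/h: f = 1.354e17 Hz.
Converting to PHz: f = 135.4 PHz ≈ 135 PHz.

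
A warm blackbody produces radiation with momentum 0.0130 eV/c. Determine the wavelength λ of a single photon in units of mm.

0.0954 mm

In SI units: p = 0.0130 eV/c = 6.9476e-30 kg·m/s.
For a photon λ = h/p, so λ = 9.537e-5 m.
Converting to mm: λ = 0.09537 mm ≈ 0.0954 mm.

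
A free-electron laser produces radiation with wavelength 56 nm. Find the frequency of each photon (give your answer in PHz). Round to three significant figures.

(c = 2.99792458e8 m/s.)
First convert: λ = 56 nm = 5.6e-8 m.
Since f = c/λ for a photon, f = 5.353e15 Hz.
Converting to PHz: f = 5.353 PHz ≈ 5.35 PHz.

5.35 PHz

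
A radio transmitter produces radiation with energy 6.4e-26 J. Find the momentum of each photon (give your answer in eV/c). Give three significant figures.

3.99e-7 eV/c

Take c = 2.99792458e8 m/s, 1 eV = 1.602176634e-19 J.
The photon relation is p = E/c, giving p = 2.135e-34 kg·m/s.
Converting to eV/c: p = 3.995e-7 eV/c ≈ 3.99e-7 eV/c.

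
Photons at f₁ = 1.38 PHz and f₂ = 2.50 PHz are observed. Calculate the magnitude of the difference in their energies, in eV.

4.63 eV

Using E = hf: E₁ = 9.144 × 10^-19 J, E₂ = 1.657 × 10^-18 J.
|ΔE| = |9.144 × 10^-19 − 1.657 × 10^-18| = 7.42 × 10^-19 J = 4.63 eV.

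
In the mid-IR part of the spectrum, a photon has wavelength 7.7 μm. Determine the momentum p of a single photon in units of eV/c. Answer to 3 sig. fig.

0.161 eV/c

In SI units: λ = 7.7 μm = 7.7 × 10^-6 m.
Apply p = h/λ: p = 8.605 × 10^-29 kg·m/s.
Converting to eV/c: p = 0.1610 eV/c ≈ 0.161 eV/c.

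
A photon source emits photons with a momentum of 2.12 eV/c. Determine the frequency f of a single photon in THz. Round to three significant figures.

513 THz

Take h = 6.62607015·10^-34 J·s, c = 2.99792458·10^8 m/s, 1 eV = 1.602176634·10^-19 J.
First convert: p = 2.12 eV/c = 1.1330·10^-27 kg·m/s.
The photon relation is f = pc/h, giving f = 5.126·10^14 Hz.
Converting to THz: f = 512.6 THz ≈ 513 THz.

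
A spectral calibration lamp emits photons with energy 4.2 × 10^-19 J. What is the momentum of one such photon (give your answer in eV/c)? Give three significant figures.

The photon relation is p = E/c, giving p = 1.401 × 10^-27 kg·m/s.
Converting to eV/c: p = 2.621 eV/c ≈ 2.62 eV/c.

2.62 eV/c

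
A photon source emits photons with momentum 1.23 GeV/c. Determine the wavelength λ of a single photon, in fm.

Use h = 6.62607015e-34 J·s, c = 2.99792458e8 m/s, 1 eV = 1.602176634e-19 J.
Convert to SI: p = 1.23 GeV/c = 6.5735e-19 kg·m/s.
For a photon λ = h/p, so λ = 1.008e-15 m.
Converting to fm: λ = 1.008 fm ≈ 1.01 fm.

1.01 fm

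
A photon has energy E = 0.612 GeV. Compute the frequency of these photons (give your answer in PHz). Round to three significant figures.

First convert: E = 0.612 GeV = 9.8053 × 10^-11 J.
Apply f = E/h: f = 1.480 × 10^23 Hz.
Converting to PHz: f = 1.480 × 10^8 PHz ≈ 1.48 × 10^8 PHz.

1.48 × 10^8 PHz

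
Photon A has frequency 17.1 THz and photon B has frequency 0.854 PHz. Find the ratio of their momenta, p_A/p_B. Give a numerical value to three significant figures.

p_A = 3.779e-29 kg·m/s (from frequency = 17.1 THz, via p = hf/c).
p_B = 1.888e-27 kg·m/s (from frequency = 0.854 PHz, via p = hf/c).
Ratio = 3.779e-29 / 1.888e-27 = 0.0200.

0.0200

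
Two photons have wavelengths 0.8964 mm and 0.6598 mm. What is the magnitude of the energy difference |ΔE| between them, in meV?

0.496 meV

Using E = hc/λ: E₁ = 2.2160e-22 J, E₂ = 3.0107e-22 J.
|ΔE| = |2.2160e-22 − 3.0107e-22| = 7.95e-23 J = 0.496 meV.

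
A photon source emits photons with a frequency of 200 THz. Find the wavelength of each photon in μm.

First convert: f = 200 THz = 2.00 × 10^14 Hz.
For a photon λ = c/f, so λ = 1.499 × 10^-6 m.
Converting to μm: λ = 1.499 μm ≈ 1.50 μm.

1.50 μm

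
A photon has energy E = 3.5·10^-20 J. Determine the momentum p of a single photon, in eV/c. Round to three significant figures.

Since p = E/c for a photon, p = 1.167·10^-28 kg·m/s.
Converting to eV/c: p = 0.2185 eV/c ≈ 0.218 eV/c.

0.218 eV/c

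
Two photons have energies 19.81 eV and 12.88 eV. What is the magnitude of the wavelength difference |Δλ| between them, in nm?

Using λ = hc/E: λ₁ = 6.2587·10^-8 m, λ₂ = 9.6261·10^-8 m.
|Δλ| = |6.2587·10^-8 − 9.6261·10^-8| = 3.37·10^-8 m = 33.7 nm.

33.7 nm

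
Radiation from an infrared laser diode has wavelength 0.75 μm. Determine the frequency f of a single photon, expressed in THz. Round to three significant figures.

400 THz

Take c = 2.99792458e8 m/s.
In SI units: λ = 0.75 μm = 7.5e-7 m.
For a photon f = c/λ, so f = 3.997e14 Hz.
Converting to THz: f = 399.7 THz ≈ 400 THz.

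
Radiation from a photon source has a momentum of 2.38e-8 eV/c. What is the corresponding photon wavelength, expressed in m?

In SI units: p = 2.38e-8 eV/c = 1.2719e-35 kg·m/s.
Apply λ = h/p: λ = 52.09 m.
So λ ≈ 52.1 m.

52.1 m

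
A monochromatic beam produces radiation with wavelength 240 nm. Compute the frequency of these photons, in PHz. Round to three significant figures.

1.25 PHz

First convert: λ = 240 nm = 2.4 × 10^-7 m.
For a photon f = c/λ, so f = 1.249 × 10^15 Hz.
Converting to PHz: f = 1.249 PHz ≈ 1.25 PHz.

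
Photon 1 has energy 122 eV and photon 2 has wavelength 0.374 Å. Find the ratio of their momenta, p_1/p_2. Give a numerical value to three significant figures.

p_1 = 6.520 × 10^-26 kg·m/s (from energy = 122 eV, via p = E/c).
p_2 = 1.772 × 10^-23 kg·m/s (from wavelength = 0.374 Å, via p = h/λ).
Ratio = 6.520 × 10^-26 / 1.772 × 10^-23 = 3.68 × 10^-3.

3.68 × 10^-3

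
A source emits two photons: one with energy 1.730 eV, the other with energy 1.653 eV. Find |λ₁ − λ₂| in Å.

334 Å

Using λ = hc/E: λ₁ = 7.1667 × 10^-7 m, λ₂ = 7.5006 × 10^-7 m.
|Δλ| = |7.1667 × 10^-7 − 7.5006 × 10^-7| = 3.34 × 10^-8 m = 334 Å.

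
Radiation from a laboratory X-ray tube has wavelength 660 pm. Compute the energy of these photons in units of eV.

1880 eV

Convert to SI: λ = 660 pm = 6.60 × 10^-10 m.
For a photon E = hc/λ, so E = 3.010 × 10^-16 J.
Converting to eV: E = 1879 eV ≈ 1880 eV.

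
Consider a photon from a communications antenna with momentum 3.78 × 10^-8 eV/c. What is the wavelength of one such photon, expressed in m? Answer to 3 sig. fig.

Take h = 6.62607015 × 10^-34 J·s, c = 2.99792458 × 10^8 m/s, 1 eV = 1.602176634 × 10^-19 J.
In SI units: p = 3.78 × 10^-8 eV/c = 2.0201 × 10^-35 kg·m/s.
Apply λ = h/p: λ = 32.80 m.
So λ ≈ 32.8 m.

32.8 m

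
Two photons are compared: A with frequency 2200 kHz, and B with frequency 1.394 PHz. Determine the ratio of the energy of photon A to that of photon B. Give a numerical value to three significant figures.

1.58 × 10^-9

E_A = 1.458 × 10^-27 J (from frequency = 2200 kHz, via E = hf).
E_B = 9.237 × 10^-19 J (from frequency = 1.394 PHz, via E = hf).
Ratio = 1.458 × 10^-27 / 9.237 × 10^-19 = 1.58 × 10^-9.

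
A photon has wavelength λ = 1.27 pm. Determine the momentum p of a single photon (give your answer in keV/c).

(h = 6.62607015e-34 J·s, c = 2.99792458e8 m/s, 1 eV = 1.602176634e-19 J.)
First convert: λ = 1.27 pm = 1.27e-12 m.
Apply p = h/λ: p = 5.217e-22 kg·m/s.
Converting to keV/c: p = 976.3 keV/c ≈ 976 keV/c.

976 keV/c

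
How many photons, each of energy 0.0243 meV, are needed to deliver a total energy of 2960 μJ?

7.60e20 photons

Per-photon energy: E = 3.893e-24 J (from energy = 0.0243 meV).
N = E_total / E_photon = 0.00296 J / 3.893e-24 J = 7.60e20.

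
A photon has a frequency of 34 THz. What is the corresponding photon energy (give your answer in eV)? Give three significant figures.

Use h = 6.62607015 × 10^-34 J·s, 1 eV = 1.602176634 × 10^-19 J.
Convert to SI: f = 34 THz = 3.4 × 10^13 Hz.
The photon relation is E = hf, giving E = 2.253 × 10^-20 J.
Converting to eV: E = 0.1406 eV ≈ 0.141 eV.

0.141 eV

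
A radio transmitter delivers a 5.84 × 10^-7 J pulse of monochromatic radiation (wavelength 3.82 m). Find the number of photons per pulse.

Per-photon energy: E = 5.200 × 10^-26 J (from wavelength = 3.82 m).
N = E_total / E_photon = 5.84 × 10^-7 J / 5.200 × 10^-26 J = 1.12 × 10^19.

1.12 × 10^19 photons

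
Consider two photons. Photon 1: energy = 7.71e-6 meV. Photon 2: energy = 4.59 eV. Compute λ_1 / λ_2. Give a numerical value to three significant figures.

λ_1 = 160.8 m (from energy = 7.71e-6 meV, via λ = hc/E).
λ_2 = 2.701e-7 m (from energy = 4.59 eV, via λ = hc/E).
Ratio = 160.8 / 2.701e-7 = 5.95e8.

5.95e8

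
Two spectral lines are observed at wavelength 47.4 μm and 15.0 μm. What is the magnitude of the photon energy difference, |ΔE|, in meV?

56.5 meV

Using E = hc/λ: E₁ = 4.191e-21 J, E₂ = 1.324e-20 J.
|ΔE| = |4.191e-21 − 1.324e-20| = 9.05e-21 J = 56.5 meV.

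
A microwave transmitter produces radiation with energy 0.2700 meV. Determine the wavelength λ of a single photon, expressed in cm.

0.459 cm

Take h = 6.62607015e-34 J·s, c = 2.99792458e8 m/s, 1 eV = 1.602176634e-19 J.
First convert: E = 0.2700 meV = 4.3259e-23 J.
The photon relation is λ = hc/E, giving λ = 0.004592 m.
Converting to cm: λ = 0.4592 cm ≈ 0.459 cm.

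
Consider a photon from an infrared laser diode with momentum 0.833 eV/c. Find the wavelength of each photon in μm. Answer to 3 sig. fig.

Use h = 6.62607015e-34 J·s, c = 2.99792458e8 m/s, 1 eV = 1.602176634e-19 J.
In SI units: p = 0.833 eV/c = 4.4518e-28 kg·m/s.
Apply λ = h/p: λ = 1.488e-6 m.
Converting to μm: λ = 1.488 μm ≈ 1.49 μm.

1.49 μm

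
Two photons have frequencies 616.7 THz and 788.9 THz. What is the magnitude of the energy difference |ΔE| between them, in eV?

Using E = hf: E₁ = 4.0863 × 10^-19 J, E₂ = 5.2273 × 10^-19 J.
|ΔE| = |4.0863 × 10^-19 − 5.2273 × 10^-19| = 1.14 × 10^-19 J = 0.712 eV.

0.712 eV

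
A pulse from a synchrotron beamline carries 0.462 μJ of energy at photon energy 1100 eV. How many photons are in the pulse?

2.62 × 10^9 photons

Per-photon energy: E = 1.762 × 10^-16 J (from energy = 1100 eV).
N = E_total / E_photon = 4.62 × 10^-7 J / 1.762 × 10^-16 J = 2.62 × 10^9.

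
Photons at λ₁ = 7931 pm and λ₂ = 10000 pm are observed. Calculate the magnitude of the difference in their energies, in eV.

32.3 eV

Using E = hc/λ: E₁ = 2.5047e-17 J, E₂ = 1.9864e-17 J.
|ΔE| = |2.5047e-17 − 1.9864e-17| = 5.18e-18 J = 32.3 eV.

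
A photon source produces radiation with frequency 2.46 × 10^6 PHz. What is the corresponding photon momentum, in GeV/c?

0.0102 GeV/c

Convert to SI: f = 2.46 × 10^6 PHz = 2.46 × 10^21 Hz.
Since p = hf/c for a photon, p = 5.437 × 10^-21 kg·m/s.
Converting to GeV/c: p = 0.01017 GeV/c ≈ 0.0102 GeV/c.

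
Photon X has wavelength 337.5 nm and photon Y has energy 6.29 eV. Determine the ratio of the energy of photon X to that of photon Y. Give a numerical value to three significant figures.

0.584

E_X = 5.886 × 10^-19 J (from wavelength = 337.5 nm, via E = hc/λ).
E_Y = 1.008 × 10^-18 J (from energy = 6.29 eV, via E given directly).
Ratio = 5.886 × 10^-19 / 1.008 × 10^-18 = 0.584.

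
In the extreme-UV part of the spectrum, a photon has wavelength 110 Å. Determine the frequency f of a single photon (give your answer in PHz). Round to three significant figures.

27.3 PHz

Take c = 2.99792458e8 m/s.
Convert to SI: λ = 110 Å = 1.1e-8 m.
Apply f = c/λ: f = 2.725e16 Hz.
Converting to PHz: f = 27.25 PHz ≈ 27.3 PHz.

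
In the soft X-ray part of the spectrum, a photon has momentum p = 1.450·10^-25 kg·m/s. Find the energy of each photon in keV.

Use c = 2.99792458·10^8 m/s, 1 eV = 1.602176634·10^-19 J.
Since E = pc for a photon, E = 4.347·10^-17 J.
Converting to keV: E = 0.2713 keV ≈ 0.271 keV.

0.271 keV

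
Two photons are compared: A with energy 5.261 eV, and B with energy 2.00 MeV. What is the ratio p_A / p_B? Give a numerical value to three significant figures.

2.63 × 10^-6

p_A = 2.812 × 10^-27 kg·m/s (from energy = 5.261 eV, via p = E/c).
p_B = 1.069 × 10^-21 kg·m/s (from energy = 2.00 MeV, via p = E/c).
Ratio = 2.812 × 10^-27 / 1.069 × 10^-21 = 2.63 × 10^-6.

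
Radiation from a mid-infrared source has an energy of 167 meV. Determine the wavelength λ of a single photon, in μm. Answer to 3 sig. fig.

Convert to SI: E = 167 meV = 2.6756 × 10^-20 J.
Since λ = hc/E for a photon, λ = 7.424 × 10^-6 m.
Converting to μm: λ = 7.424 μm ≈ 7.42 μm.

7.42 μm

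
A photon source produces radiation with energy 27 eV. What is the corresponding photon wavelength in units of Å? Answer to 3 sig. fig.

459 Å

Take h = 6.62607015 × 10^-34 J·s, c = 2.99792458 × 10^8 m/s, 1 eV = 1.602176634 × 10^-19 J.
In SI units: E = 27 eV = 4.3259 × 10^-18 J.
Since λ = hc/E for a photon, λ = 4.592 × 10^-8 m.
Converting to Å: λ = 459.2 Å ≈ 459 Å.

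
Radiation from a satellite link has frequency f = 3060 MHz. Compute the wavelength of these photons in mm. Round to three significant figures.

98.0 mm

In SI units: f = 3060 MHz = 3.06e9 Hz.
For a photon λ = c/f, so λ = 0.09797 m.
Converting to mm: λ = 97.97 mm ≈ 98.0 mm.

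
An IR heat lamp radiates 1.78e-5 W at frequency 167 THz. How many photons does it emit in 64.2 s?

1.03e16 photons

Total energy: E_total = P·t = 1.78e-5 × 64.2 = 0.001143 J.
Per-photon energy: E = 1.107e-19 J.
N = E_total / E_photon = 1.03e16.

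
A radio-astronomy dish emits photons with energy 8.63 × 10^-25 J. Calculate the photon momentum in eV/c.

5.39 × 10^-6 eV/c

Take c = 2.99792458 × 10^8 m/s, 1 eV = 1.602176634 × 10^-19 J.
The photon relation is p = E/c, giving p = 2.879 × 10^-33 kg·m/s.
Converting to eV/c: p = 5.386 × 10^-6 eV/c ≈ 5.39 × 10^-6 eV/c.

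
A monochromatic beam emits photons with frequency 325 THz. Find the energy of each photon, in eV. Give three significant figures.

1.34 eV

(h = 6.62607015 × 10^-34 J·s, 1 eV = 1.602176634 × 10^-19 J.)
In SI units: f = 325 THz = 3.25 × 10^14 Hz.
The photon relation is E = hf, giving E = 2.153 × 10^-19 J.
Converting to eV: E = 1.344 eV ≈ 1.34 eV.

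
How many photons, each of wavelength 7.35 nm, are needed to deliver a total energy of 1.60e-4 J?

5.92e12 photons

Per-photon energy: E = 2.703e-17 J (from wavelength = 7.35 nm).
N = E_total / E_photon = 1.60e-4 J / 2.703e-17 J = 5.92e12.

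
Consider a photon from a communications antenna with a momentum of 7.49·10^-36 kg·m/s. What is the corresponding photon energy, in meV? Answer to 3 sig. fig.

For a photon E = pc, so E = 2.245·10^-27 J.
Converting to meV: E = 1.401·10^-5 meV ≈ 1.40·10^-5 meV.

1.40·10^-5 meV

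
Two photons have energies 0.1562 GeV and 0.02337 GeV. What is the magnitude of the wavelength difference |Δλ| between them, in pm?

Using λ = hc/E: λ₁ = 7.9375e-15 m, λ₂ = 5.3053e-14 m.
|Δλ| = |7.9375e-15 − 5.3053e-14| = 4.51e-14 m = 0.0451 pm.

0.0451 pm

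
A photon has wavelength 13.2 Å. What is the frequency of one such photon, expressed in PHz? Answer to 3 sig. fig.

First convert: λ = 13.2 Å = 1.32 × 10^-9 m.
Apply f = c/λ: f = 2.271 × 10^17 Hz.
Converting to PHz: f = 227.1 PHz ≈ 227 PHz.

227 PHz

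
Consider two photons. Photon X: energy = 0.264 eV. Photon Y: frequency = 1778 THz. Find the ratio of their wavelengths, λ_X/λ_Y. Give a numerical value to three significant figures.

λ_X = 4.696·10^-6 m (from energy = 0.264 eV, via λ = hc/E).
λ_Y = 1.686·10^-7 m (from frequency = 1778 THz, via λ = c/f).
Ratio = 4.696·10^-6 / 1.686·10^-7 = 27.9.

27.9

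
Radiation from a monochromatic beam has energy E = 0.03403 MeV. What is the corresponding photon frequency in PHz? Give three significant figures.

(h = 6.62607015 × 10^-34 J·s, 1 eV = 1.602176634 × 10^-19 J.)
Convert to SI: E = 0.03403 MeV = 5.4522 × 10^-15 J.
Apply f = E/h: f = 8.228 × 10^18 Hz.
Converting to PHz: f = 8228 PHz ≈ 8230 PHz.

8230 PHz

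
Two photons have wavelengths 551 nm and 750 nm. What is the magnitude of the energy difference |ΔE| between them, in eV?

0.597 eV

Using E = hc/λ: E₁ = 3.605e-19 J, E₂ = 2.649e-19 J.
|ΔE| = |3.605e-19 − 2.649e-19| = 9.57e-20 J = 0.597 eV.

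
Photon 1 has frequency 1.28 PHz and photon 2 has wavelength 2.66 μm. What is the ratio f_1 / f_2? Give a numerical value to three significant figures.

11.4

f_1 = 1.280e15 Hz (from frequency = 1.28 PHz, via f given directly).
f_2 = 1.127e14 Hz (from wavelength = 2.66 μm, via f = c/λ).
Ratio = 1.280e15 / 1.127e14 = 11.4.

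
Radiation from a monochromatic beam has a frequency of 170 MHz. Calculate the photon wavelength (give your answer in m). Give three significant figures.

1.76 m

First convert: f = 170 MHz = 1.70 × 10^8 Hz.
For a photon λ = c/f, so λ = 1.763 m.
So λ ≈ 1.76 m.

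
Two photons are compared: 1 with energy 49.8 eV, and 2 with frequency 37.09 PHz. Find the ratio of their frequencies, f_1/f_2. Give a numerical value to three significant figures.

0.325

f_1 = 1.204e16 Hz (from energy = 49.8 eV, via f = E/h).
f_2 = 3.709e16 Hz (from frequency = 37.09 PHz, via f given directly).
Ratio = 1.204e16 / 3.709e16 = 0.325.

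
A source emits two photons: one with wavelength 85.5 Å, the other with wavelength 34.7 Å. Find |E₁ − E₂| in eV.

Using E = hc/λ: E₁ = 2.323e-17 J, E₂ = 5.725e-17 J.
|ΔE| = |2.323e-17 − 5.725e-17| = 3.40e-17 J = 212 eV.

212 eV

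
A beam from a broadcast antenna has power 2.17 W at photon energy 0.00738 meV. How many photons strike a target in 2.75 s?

Total energy: E_total = P·t = 2.17 × 2.75 = 5.967 J.
Per-photon energy: E = 1.182·10^-24 J.
N = E_total / E_photon = 5.05·10^24.

5.05·10^24 photons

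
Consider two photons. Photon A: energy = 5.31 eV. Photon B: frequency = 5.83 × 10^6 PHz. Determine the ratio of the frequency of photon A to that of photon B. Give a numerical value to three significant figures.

2.20 × 10^-7

f_A = 1.284 × 10^15 Hz (from energy = 5.31 eV, via f = E/h).
f_B = 5.830 × 10^21 Hz (from frequency = 5.83 × 10^6 PHz, via f given directly).
Ratio = 1.284 × 10^15 / 5.830 × 10^21 = 2.20 × 10^-7.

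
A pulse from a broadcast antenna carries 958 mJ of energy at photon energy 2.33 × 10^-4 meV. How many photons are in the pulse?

Per-photon energy: E = 3.733 × 10^-26 J (from energy = 2.33 × 10^-4 meV).
N = E_total / E_photon = 0.958 J / 3.733 × 10^-26 J = 2.57 × 10^25.

2.57 × 10^25 photons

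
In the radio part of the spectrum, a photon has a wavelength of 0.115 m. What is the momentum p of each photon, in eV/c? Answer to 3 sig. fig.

1.08 × 10^-5 eV/c

Take h = 6.62607015 × 10^-34 J·s, c = 2.99792458 × 10^8 m/s, 1 eV = 1.602176634 × 10^-19 J.
For a photon p = h/λ, so p = 5.762 × 10^-33 kg·m/s.
Converting to eV/c: p = 1.078 × 10^-5 eV/c ≈ 1.08 × 10^-5 eV/c.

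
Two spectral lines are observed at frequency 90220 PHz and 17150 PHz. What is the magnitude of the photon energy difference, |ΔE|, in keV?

Using E = hf: E₁ = 5.9780 × 10^-14 J, E₂ = 1.1364 × 10^-14 J.
|ΔE| = |5.9780 × 10^-14 − 1.1364 × 10^-14| = 4.84 × 10^-14 J = 302 keV.

302 keV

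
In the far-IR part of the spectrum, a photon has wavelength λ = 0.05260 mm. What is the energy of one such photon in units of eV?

Use h = 6.62607015e-34 J·s, c = 2.99792458e8 m/s, 1 eV = 1.602176634e-19 J.
Convert to SI: λ = 0.05260 mm = 5.260e-5 m.
Since E = hc/λ for a photon, E = 3.777e-21 J.
Converting to eV: E = 0.02357 eV ≈ 0.0236 eV.

0.0236 eV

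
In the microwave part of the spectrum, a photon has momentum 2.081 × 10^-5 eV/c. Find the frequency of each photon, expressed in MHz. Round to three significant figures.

5030 MHz

Take h = 6.62607015 × 10^-34 J·s, c = 2.99792458 × 10^8 m/s, 1 eV = 1.602176634 × 10^-19 J.
In SI units: p = 2.081 × 10^-5 eV/c = 1.1121 × 10^-32 kg·m/s.
Apply f = pc/h: f = 5.032 × 10^9 Hz.
Converting to MHz: f = 5032 MHz ≈ 5030 MHz.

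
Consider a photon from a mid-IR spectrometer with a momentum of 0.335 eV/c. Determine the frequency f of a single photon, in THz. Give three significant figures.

In SI units: p = 0.335 eV/c = 1.7903 × 10^-28 kg·m/s.
Since f = pc/h for a photon, f = 8.100 × 10^13 Hz.
Converting to THz: f = 81.00 THz ≈ 81.0 THz.

81.0 THz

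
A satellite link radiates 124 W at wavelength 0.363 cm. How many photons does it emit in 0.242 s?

5.48e23 photons

Total energy: E_total = P·t = 124 × 0.242 = 30.01 J.
Per-photon energy: E = 5.472e-23 J.
N = E_total / E_photon = 5.48e23.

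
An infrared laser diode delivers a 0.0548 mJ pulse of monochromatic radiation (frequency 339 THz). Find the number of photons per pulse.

Per-photon energy: E = 2.246 × 10^-19 J (from frequency = 339 THz).
N = E_total / E_photon = 5.48 × 10^-5 J / 2.246 × 10^-19 J = 2.44 × 10^14.

2.44 × 10^14 photons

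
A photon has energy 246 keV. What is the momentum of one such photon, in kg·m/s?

1.31 × 10^-22 kg·m/s

In SI units: E = 246 keV = 3.9414 × 10^-14 J.
Since p = E/c for a photon, p = 1.315 × 10^-22 kg·m/s.
So p ≈ 1.31 × 10^-22 kg·m/s.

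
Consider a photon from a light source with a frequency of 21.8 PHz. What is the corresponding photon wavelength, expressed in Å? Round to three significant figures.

138 Å

In SI units: f = 21.8 PHz = 2.18 × 10^16 Hz.
Since λ = c/f for a photon, λ = 1.375 × 10^-8 m.
Converting to Å: λ = 137.5 Å ≈ 138 Å.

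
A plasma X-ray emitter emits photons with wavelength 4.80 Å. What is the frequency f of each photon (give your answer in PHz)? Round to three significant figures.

625 PHz

Take c = 2.99792458e8 m/s.
First convert: λ = 4.80 Å = 4.80e-10 m.
Apply f = c/λ: f = 6.246e17 Hz.
Converting to PHz: f = 624.6 PHz ≈ 625 PHz.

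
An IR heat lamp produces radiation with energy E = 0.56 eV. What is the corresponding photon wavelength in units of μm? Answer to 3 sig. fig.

2.21 μm

(h = 6.62607015e-34 J·s, c = 2.99792458e8 m/s, 1 eV = 1.602176634e-19 J.)
Convert to SI: E = 0.56 eV = 8.9722e-20 J.
For a photon λ = hc/E, so λ = 2.214e-6 m.
Converting to μm: λ = 2.214 μm ≈ 2.21 μm.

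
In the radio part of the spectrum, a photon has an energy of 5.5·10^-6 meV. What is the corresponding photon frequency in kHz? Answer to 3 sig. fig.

(h = 6.62607015·10^-34 J·s, 1 eV = 1.602176634·10^-19 J.)
Convert to SI: E = 5.5·10^-6 meV = 8.8120·10^-28 J.
Apply f = E/h: f = 1.330·10^6 Hz.
Converting to kHz: f = 1330 kHz ≈ 1330 kHz.

1330 kHz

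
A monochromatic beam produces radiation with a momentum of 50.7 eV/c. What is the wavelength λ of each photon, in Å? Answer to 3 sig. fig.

In SI units: p = 50.7 eV/c = 2.7096 × 10^-26 kg·m/s.
Since λ = h/p for a photon, λ = 2.445 × 10^-8 m.
Converting to Å: λ = 244.5 Å ≈ 245 Å.

245 Å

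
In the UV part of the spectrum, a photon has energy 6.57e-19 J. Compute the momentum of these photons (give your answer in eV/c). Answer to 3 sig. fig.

4.10 eV/c

Use c = 2.99792458e8 m/s, 1 eV = 1.602176634e-19 J.
The photon relation is p = E/c, giving p = 2.192e-27 kg·m/s.
Converting to eV/c: p = 4.101 eV/c ≈ 4.10 eV/c.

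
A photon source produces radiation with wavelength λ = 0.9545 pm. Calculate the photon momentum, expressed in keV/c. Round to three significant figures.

1300 keV/c

Take h = 6.62607015 × 10^-34 J·s, c = 2.99792458 × 10^8 m/s, 1 eV = 1.602176634 × 10^-19 J.
Convert to SI: λ = 0.9545 pm = 9.545 × 10^-13 m.
Apply p = h/λ: p = 6.942 × 10^-22 kg·m/s.
Converting to keV/c: p = 1299 keV/c ≈ 1300 keV/c.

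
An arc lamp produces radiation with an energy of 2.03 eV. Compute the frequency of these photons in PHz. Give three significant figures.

0.491 PHz

Take h = 6.62607015·10^-34 J·s, 1 eV = 1.602176634·10^-19 J.
First convert: E = 2.03 eV = 3.2524·10^-19 J.
Apply f = E/h: f = 4.909·10^14 Hz.
Converting to PHz: f = 0.4909 PHz ≈ 0.491 PHz.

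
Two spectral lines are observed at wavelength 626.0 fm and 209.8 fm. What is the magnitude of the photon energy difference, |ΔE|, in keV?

Using E = hc/λ: E₁ = 3.1732e-13 J, E₂ = 9.4683e-13 J.
|ΔE| = |3.1732e-13 − 9.4683e-13| = 6.30e-13 J = 3930 keV.

3930 keV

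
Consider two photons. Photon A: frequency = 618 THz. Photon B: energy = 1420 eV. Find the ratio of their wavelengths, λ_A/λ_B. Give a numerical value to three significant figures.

556

λ_A = 4.851e-7 m (from frequency = 618 THz, via λ = c/f).
λ_B = 8.731e-10 m (from energy = 1420 eV, via λ = hc/E).
Ratio = 4.851e-7 / 8.731e-10 = 556.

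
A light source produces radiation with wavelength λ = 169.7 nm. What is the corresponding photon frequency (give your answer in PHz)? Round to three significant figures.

1.77 PHz

In SI units: λ = 169.7 nm = 1.697e-7 m.
For a photon f = c/λ, so f = 1.767e15 Hz.
Converting to PHz: f = 1.767 PHz ≈ 1.77 PHz.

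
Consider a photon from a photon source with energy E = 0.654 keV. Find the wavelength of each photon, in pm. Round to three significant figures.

First convert: E = 0.654 keV = 1.0478 × 10^-16 J.
For a photon λ = hc/E, so λ = 1.896 × 10^-9 m.
Converting to pm: λ = 1896 pm ≈ 1900 pm.

1900 pm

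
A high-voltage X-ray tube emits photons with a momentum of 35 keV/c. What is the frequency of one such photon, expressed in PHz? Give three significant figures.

Use h = 6.62607015·10^-34 J·s, c = 2.99792458·10^8 m/s, 1 eV = 1.602176634·10^-19 J.
In SI units: p = 35 keV/c = 1.8705·10^-23 kg·m/s.
Apply f = pc/h: f = 8.463·10^18 Hz.
Converting to PHz: f = 8463 PHz ≈ 8460 PHz.

8460 PHz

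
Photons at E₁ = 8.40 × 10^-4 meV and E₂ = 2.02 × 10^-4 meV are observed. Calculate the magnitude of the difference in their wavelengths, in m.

4.66 m

Using λ = hc/E: λ₁ = 1.476 m, λ₂ = 6.138 m.
|Δλ| = |1.476 − 6.138| = 4.66 m.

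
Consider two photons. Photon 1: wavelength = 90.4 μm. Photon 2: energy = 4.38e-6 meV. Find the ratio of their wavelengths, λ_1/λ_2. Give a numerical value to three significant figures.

3.19e-7

λ_1 = 9.040e-5 m (from wavelength = 90.4 μm, via λ given directly).
λ_2 = 283.1 m (from energy = 4.38e-6 meV, via λ = hc/E).
Ratio = 9.040e-5 / 283.1 = 3.19e-7.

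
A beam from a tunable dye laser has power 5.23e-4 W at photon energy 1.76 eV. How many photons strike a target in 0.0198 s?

3.67e13 photons

Total energy: E_total = P·t = 5.23e-4 × 0.0198 = 1.036e-5 J.
Per-photon energy: E = 2.820e-19 J.
N = E_total / E_photon = 3.67e13.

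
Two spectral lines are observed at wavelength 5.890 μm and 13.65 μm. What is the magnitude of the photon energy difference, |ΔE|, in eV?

Using E = hc/λ: E₁ = 3.3726e-20 J, E₂ = 1.4553e-20 J.
|ΔE| = |3.3726e-20 − 1.4553e-20| = 1.92e-20 J = 0.120 eV.

0.120 eV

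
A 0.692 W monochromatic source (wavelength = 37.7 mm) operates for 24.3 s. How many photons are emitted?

Total energy: E_total = P·t = 0.692 × 24.3 = 16.82 J.
Per-photon energy: E = 5.269e-24 J.
N = E_total / E_photon = 3.19e24.

3.19e24 photons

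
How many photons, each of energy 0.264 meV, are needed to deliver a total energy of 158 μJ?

Per-photon energy: E = 4.230 × 10^-23 J (from energy = 0.264 meV).
N = E_total / E_photon = 1.58 × 10^-4 J / 4.230 × 10^-23 J = 3.74 × 10^18.

3.74 × 10^18 photons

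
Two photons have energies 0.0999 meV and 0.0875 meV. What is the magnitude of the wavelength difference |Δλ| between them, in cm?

Using λ = hc/E: λ₁ = 0.01241 m, λ₂ = 0.01417 m.
|Δλ| = |0.01241 − 0.01417| = 0.00176 m = 0.176 cm.

0.176 cm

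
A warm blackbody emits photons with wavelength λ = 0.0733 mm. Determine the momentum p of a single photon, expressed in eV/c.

0.0169 eV/c

Convert to SI: λ = 0.0733 mm = 7.33 × 10^-5 m.
Since p = h/λ for a photon, p = 9.040 × 10^-30 kg·m/s.
Converting to eV/c: p = 0.01691 eV/c ≈ 0.0169 eV/c.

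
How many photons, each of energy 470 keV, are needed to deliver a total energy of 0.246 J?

3.27e12 photons

Per-photon energy: E = 7.530e-14 J (from energy = 470 keV).
N = E_total / E_photon = 0.246 J / 7.530e-14 J = 3.27e12.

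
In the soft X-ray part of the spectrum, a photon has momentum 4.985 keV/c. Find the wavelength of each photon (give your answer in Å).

Take h = 6.62607015 × 10^-34 J·s, c = 2.99792458 × 10^8 m/s, 1 eV = 1.602176634 × 10^-19 J.
Convert to SI: p = 4.985 keV/c = 2.6641 × 10^-24 kg·m/s.
Apply λ = h/p: λ = 2.487 × 10^-10 m.
Converting to Å: λ = 2.487 Å ≈ 2.49 Å.

2.49 Å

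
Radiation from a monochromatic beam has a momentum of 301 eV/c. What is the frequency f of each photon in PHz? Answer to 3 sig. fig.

72.8 PHz

Convert to SI: p = 301 eV/c = 1.6086 × 10^-25 kg·m/s.
The photon relation is f = pc/h, giving f = 7.278 × 10^16 Hz.
Converting to PHz: f = 72.78 PHz ≈ 72.8 PHz.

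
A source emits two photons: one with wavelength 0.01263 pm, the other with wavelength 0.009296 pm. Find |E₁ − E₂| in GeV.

0.0352 GeV

Using E = hc/λ: E₁ = 1.5728 × 10^-11 J, E₂ = 2.1369 × 10^-11 J.
|ΔE| = |1.5728 × 10^-11 − 2.1369 × 10^-11| = 5.64 × 10^-12 J = 0.0352 GeV.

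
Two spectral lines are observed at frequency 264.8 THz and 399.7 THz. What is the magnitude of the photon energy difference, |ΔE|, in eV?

Using E = hf: E₁ = 1.7546e-19 J, E₂ = 2.6484e-19 J.
|ΔE| = |1.7546e-19 − 2.6484e-19| = 8.94e-20 J = 0.558 eV.

0.558 eV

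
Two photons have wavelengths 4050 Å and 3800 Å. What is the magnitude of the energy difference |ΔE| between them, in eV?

0.201 eV

Using E = hc/λ: E₁ = 4.905 × 10^-19 J, E₂ = 5.227 × 10^-19 J.
|ΔE| = |4.905 × 10^-19 − 5.227 × 10^-19| = 3.23 × 10^-20 J = 0.201 eV.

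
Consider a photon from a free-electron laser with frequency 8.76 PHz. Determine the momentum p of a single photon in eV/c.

In SI units: f = 8.76 PHz = 8.76e15 Hz.
Since p = hf/c for a photon, p = 1.936e-26 kg·m/s.
Converting to eV/c: p = 36.23 eV/c ≈ 36.2 eV/c.

36.2 eV/c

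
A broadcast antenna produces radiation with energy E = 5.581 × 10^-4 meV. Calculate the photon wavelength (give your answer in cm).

(h = 6.62607015 × 10^-34 J·s, c = 2.99792458 × 10^8 m/s, 1 eV = 1.602176634 × 10^-19 J.)
First convert: E = 5.581 × 10^-4 meV = 8.9417 × 10^-26 J.
Since λ = hc/E for a photon, λ = 2.222 m.
Converting to cm: λ = 222.2 cm ≈ 222 cm.

222 cm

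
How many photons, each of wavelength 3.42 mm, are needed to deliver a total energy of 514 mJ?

8.85 × 10^21 photons

Per-photon energy: E = 5.808 × 10^-23 J (from wavelength = 3.42 mm).
N = E_total / E_photon = 0.514 J / 5.808 × 10^-23 J = 8.85 × 10^21.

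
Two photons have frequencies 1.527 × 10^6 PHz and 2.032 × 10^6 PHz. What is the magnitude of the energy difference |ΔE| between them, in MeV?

2.09 MeV

Using E = hf: E₁ = 1.0118 × 10^-12 J, E₂ = 1.3464 × 10^-12 J.
|ΔE| = |1.0118 × 10^-12 − 1.3464 × 10^-12| = 3.35 × 10^-13 J = 2.09 MeV.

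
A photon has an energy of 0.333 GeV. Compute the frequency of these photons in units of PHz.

8.05e7 PHz

Convert to SI: E = 0.333 GeV = 5.3352e-11 J.
For a photon f = E/h, so f = 8.052e22 Hz.
Converting to PHz: f = 8.052e7 PHz ≈ 8.05e7 PHz.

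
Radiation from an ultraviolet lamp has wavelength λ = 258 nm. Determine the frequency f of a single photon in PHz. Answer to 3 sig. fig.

1.16 PHz

(c = 2.99792458e8 m/s.)
In SI units: λ = 258 nm = 2.58e-7 m.
Apply f = c/λ: f = 1.162e15 Hz.
Converting to PHz: f = 1.162 PHz ≈ 1.16 PHz.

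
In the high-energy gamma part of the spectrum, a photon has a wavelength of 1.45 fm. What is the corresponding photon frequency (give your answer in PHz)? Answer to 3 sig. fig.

Take c = 2.99792458 × 10^8 m/s.
Convert to SI: λ = 1.45 fm = 1.45 × 10^-15 m.
Apply f = c/λ: f = 2.068 × 10^23 Hz.
Converting to PHz: f = 2.068 × 10^8 PHz ≈ 2.07 × 10^8 PHz.

2.07 × 10^8 PHz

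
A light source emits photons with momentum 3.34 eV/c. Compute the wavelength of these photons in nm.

371 nm

Use h = 6.62607015e-34 J·s, c = 2.99792458e8 m/s, 1 eV = 1.602176634e-19 J.
First convert: p = 3.34 eV/c = 1.7850e-27 kg·m/s.
Apply λ = h/p: λ = 3.712e-7 m.
Converting to nm: λ = 371.2 nm ≈ 371 nm.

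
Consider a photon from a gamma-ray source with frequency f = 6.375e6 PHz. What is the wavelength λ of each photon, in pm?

0.0470 pm

(c = 2.99792458e8 m/s.)
In SI units: f = 6.375e6 PHz = 6.375e21 Hz.
Since λ = c/f for a photon, λ = 4.703e-14 m.
Converting to pm: λ = 0.04703 pm ≈ 0.0470 pm.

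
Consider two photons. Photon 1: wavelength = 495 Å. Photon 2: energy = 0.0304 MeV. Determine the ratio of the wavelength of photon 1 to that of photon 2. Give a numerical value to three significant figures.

λ_1 = 4.950e-8 m (from wavelength = 495 Å, via λ given directly).
λ_2 = 4.078e-11 m (from energy = 0.0304 MeV, via λ = hc/E).
Ratio = 4.950e-8 / 4.078e-11 = 1210.

1210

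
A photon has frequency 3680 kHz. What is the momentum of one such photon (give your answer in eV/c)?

Convert to SI: f = 3680 kHz = 3.680·10^6 Hz.
Apply p = hf/c: p = 8.134·10^-36 kg·m/s.
Converting to eV/c: p = 1.522·10^-8 eV/c ≈ 1.52·10^-8 eV/c.

1.52·10^-8 eV/c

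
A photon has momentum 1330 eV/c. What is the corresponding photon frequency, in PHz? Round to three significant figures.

In SI units: p = 1330 eV/c = 7.1079 × 10^-25 kg·m/s.
Since f = pc/h for a photon, f = 3.216 × 10^17 Hz.
Converting to PHz: f = 321.6 PHz ≈ 322 PHz.

322 PHz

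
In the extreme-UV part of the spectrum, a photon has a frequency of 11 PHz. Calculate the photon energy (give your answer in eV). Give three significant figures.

(h = 6.62607015 × 10^-34 J·s, 1 eV = 1.602176634 × 10^-19 J.)
First convert: f = 11 PHz = 1.1 × 10^16 Hz.
Apply E = hf: E = 7.289 × 10^-18 J.
Converting to eV: E = 45.49 eV ≈ 45.5 eV.

45.5 eV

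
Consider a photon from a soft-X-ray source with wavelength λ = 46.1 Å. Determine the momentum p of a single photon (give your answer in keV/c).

0.269 keV/c

(h = 6.62607015e-34 J·s, c = 2.99792458e8 m/s, 1 eV = 1.602176634e-19 J.)
In SI units: λ = 46.1 Å = 4.61e-9 m.
Since p = h/λ for a photon, p = 1.437e-25 kg·m/s.
Converting to keV/c: p = 0.2689 keV/c ≈ 0.269 keV/c.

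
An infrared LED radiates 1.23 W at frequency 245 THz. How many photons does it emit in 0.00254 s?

1.92e16 photons

Total energy: E_total = P·t = 1.23 × 0.00254 = 0.003124 J.
Per-photon energy: E = 1.623e-19 J.
N = E_total / E_photon = 1.92e16.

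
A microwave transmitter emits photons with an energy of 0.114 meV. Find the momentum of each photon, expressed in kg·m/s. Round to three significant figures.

Convert to SI: E = 0.114 meV = 1.8265e-23 J.
Since p = E/c for a photon, p = 6.092e-32 kg·m/s.
So p ≈ 6.09e-32 kg·m/s.

6.09e-32 kg·m/s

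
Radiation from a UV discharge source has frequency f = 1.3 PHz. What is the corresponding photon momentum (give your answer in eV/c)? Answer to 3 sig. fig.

5.38 eV/c

Use h = 6.62607015 × 10^-34 J·s, c = 2.99792458 × 10^8 m/s, 1 eV = 1.602176634 × 10^-19 J.
First convert: f = 1.3 PHz = 1.3 × 10^15 Hz.
Apply p = hf/c: p = 2.873 × 10^-27 kg·m/s.
Converting to eV/c: p = 5.376 eV/c ≈ 5.38 eV/c.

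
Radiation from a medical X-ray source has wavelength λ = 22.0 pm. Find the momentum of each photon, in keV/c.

56.4 keV/c

(h = 6.62607015e-34 J·s, c = 2.99792458e8 m/s, 1 eV = 1.602176634e-19 J.)
Convert to SI: λ = 22.0 pm = 2.20e-11 m.
Apply p = h/λ: p = 3.012e-23 kg·m/s.
Converting to keV/c: p = 56.36 keV/c ≈ 56.4 keV/c.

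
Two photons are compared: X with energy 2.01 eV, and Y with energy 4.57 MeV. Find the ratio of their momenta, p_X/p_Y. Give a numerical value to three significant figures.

4.40e-7

p_X = 1.074e-27 kg·m/s (from energy = 2.01 eV, via p = E/c).
p_Y = 2.442e-21 kg·m/s (from energy = 4.57 MeV, via p = E/c).
Ratio = 1.074e-27 / 2.442e-21 = 4.40e-7.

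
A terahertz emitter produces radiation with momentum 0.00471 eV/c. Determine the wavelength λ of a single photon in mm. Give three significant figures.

0.263 mm

Convert to SI: p = 0.00471 eV/c = 2.5172e-30 kg·m/s.
The photon relation is λ = h/p, giving λ = 2.632e-4 m.
Converting to mm: λ = 0.2632 mm ≈ 0.263 mm.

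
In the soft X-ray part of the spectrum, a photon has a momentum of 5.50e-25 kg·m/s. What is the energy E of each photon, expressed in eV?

Take c = 2.99792458e8 m/s, 1 eV = 1.602176634e-19 J.
Since E = pc for a photon, E = 1.649e-16 J.
Converting to eV: E = 1029 eV ≈ 1030 eV.

1030 eV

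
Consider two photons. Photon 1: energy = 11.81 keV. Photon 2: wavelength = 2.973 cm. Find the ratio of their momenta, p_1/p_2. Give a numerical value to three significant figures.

2.83 × 10^8

p_1 = 6.312 × 10^-24 kg·m/s (from energy = 11.81 keV, via p = E/c).
p_2 = 2.229 × 10^-32 kg·m/s (from wavelength = 2.973 cm, via p = h/λ).
Ratio = 6.312 × 10^-24 / 2.229 × 10^-32 = 2.83 × 10^8.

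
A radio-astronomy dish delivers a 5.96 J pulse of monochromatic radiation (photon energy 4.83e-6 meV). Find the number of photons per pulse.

7.70e27 photons

Per-photon energy: E = 7.739e-28 J (from energy = 4.83e-6 meV).
N = E_total / E_photon = 5.96 J / 7.739e-28 J = 7.70e27.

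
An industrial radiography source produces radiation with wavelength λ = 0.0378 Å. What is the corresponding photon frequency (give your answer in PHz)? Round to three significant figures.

7.93e4 PHz

Use c = 2.99792458e8 m/s.
In SI units: λ = 0.0378 Å = 3.78e-12 m.
Apply f = c/λ: f = 7.931e19 Hz.
Converting to PHz: f = 79310 PHz ≈ 7.93e4 PHz.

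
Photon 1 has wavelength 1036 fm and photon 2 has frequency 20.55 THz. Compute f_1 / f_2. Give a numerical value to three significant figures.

f_1 = 2.894 × 10^20 Hz (from wavelength = 1036 fm, via f = c/λ).
f_2 = 2.055 × 10^13 Hz (from frequency = 20.55 THz, via f given directly).
Ratio = 2.894 × 10^20 / 2.055 × 10^13 = 1.41 × 10^7.

1.41 × 10^7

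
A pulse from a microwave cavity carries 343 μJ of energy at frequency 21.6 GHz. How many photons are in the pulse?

Per-photon energy: E = 1.431 × 10^-23 J (from frequency = 21.6 GHz).
N = E_total / E_photon = 3.43 × 10^-4 J / 1.431 × 10^-23 J = 2.40 × 10^19.

2.40 × 10^19 photons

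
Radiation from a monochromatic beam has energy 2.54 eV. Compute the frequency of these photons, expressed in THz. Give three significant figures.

614 THz

First convert: E = 2.54 eV = 4.0695 × 10^-19 J.
The photon relation is f = E/h, giving f = 6.142 × 10^14 Hz.
Converting to THz: f = 614.2 THz ≈ 614 THz.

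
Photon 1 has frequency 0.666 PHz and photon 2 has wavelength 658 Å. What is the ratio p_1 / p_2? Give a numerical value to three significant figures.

p_1 = 1.472 × 10^-27 kg·m/s (from frequency = 0.666 PHz, via p = hf/c).
p_2 = 1.007 × 10^-26 kg·m/s (from wavelength = 658 Å, via p = h/λ).
Ratio = 1.472 × 10^-27 / 1.007 × 10^-26 = 0.146.

0.146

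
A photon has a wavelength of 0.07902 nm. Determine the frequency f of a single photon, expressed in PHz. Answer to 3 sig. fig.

3790 PHz

In SI units: λ = 0.07902 nm = 7.902e-11 m.
For a photon f = c/λ, so f = 3.794e18 Hz.
Converting to PHz: f = 3794 PHz ≈ 3790 PHz.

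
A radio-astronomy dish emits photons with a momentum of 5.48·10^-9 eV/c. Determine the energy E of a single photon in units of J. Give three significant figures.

Convert to SI: p = 5.48·10^-9 eV/c = 2.9287·10^-36 kg·m/s.
For a photon E = pc, so E = 8.780·10^-28 J.
So E ≈ 8.78·10^-28 J.

8.78·10^-28 J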